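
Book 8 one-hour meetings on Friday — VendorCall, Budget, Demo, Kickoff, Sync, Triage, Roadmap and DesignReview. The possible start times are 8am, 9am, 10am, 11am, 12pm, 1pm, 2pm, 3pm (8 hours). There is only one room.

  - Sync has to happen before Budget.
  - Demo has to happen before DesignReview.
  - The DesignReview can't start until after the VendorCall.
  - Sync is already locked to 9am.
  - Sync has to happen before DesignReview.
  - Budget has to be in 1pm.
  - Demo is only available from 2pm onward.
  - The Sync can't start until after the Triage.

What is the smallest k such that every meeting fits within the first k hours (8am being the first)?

The precedence chain requires at least 3 distinct hours.
With at most 1 per hour and 8 meetings, at least 8 hours are needed.
Propagating the time windows through the other constraints, DesignReview can't land before 3pm — that is hour 8 counting from 8am — so the schedule must run through at least 8 hours.
8 works (last occupied hour: 3pm): for example DesignReview in 3pm; Demo in 2pm; Sync in 9am; VendorCall in 10am; Triage in 8am; Budget in 1pm; Roadmap in 12pm; Kickoff in 11am.

8 hours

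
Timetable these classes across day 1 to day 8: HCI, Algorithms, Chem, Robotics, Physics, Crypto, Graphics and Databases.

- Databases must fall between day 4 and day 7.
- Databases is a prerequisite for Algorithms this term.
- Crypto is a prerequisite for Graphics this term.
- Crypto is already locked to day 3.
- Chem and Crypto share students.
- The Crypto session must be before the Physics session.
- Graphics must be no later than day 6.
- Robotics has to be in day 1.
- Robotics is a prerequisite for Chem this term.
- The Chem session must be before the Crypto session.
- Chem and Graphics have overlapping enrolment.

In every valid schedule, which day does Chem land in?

day 2

Robotics is fixed at day 1 and must come before Chem, so Chem is at least day 2.
Crypto is fixed at day 3 and must come after Chem, so Chem is at most day 2.
So Chem must be day 2.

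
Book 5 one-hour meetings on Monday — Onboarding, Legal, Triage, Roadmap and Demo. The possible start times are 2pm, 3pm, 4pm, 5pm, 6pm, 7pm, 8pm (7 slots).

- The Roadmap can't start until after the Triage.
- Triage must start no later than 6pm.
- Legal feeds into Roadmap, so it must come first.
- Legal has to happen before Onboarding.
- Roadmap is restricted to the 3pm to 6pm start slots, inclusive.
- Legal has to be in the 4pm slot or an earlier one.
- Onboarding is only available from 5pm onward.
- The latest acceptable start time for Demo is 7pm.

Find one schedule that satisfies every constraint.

Triage=2pm; Legal=2pm; Onboarding=5pm; Demo=2pm; Roadmap=3pm

Checking: Legal(2pm) before Onboarding(5pm); Legal(2pm) before Roadmap(3pm); Triage(2pm) before Roadmap(3pm); Roadmap=3pm in [3pm,6pm]; Legal=2pm in [2pm,4pm]; Triage=2pm in [2pm,6pm]; Demo=2pm in [2pm,7pm]; Onboarding=5pm in [5pm,8pm].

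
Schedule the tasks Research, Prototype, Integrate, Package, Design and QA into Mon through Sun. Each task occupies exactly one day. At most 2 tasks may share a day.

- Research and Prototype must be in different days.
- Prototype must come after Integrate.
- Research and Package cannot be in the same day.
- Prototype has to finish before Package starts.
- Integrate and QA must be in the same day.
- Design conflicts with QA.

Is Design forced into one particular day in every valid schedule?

No

Design can be Mon (e.g. Design -> Mon; Prototype -> Wed; Research -> Mon; QA -> Tue; Integrate -> Tue; Package -> Thu) or Tue (e.g. Prototype -> Tue, Package -> Wed, QA -> Mon, Research -> Thu, Integrate -> Mon, Design -> Tue).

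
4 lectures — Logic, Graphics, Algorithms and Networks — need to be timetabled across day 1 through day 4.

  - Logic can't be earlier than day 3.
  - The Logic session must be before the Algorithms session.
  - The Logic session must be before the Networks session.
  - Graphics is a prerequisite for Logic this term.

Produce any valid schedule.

Algorithms=day 4, Graphics=day 1, Networks=day 4, Logic=day 3

Checking: Logic(day 3) before Networks(day 4); Logic(day 3) before Algorithms(day 4); Graphics(day 1) before Logic(day 3); Logic=day 3 in [day 3,day 4].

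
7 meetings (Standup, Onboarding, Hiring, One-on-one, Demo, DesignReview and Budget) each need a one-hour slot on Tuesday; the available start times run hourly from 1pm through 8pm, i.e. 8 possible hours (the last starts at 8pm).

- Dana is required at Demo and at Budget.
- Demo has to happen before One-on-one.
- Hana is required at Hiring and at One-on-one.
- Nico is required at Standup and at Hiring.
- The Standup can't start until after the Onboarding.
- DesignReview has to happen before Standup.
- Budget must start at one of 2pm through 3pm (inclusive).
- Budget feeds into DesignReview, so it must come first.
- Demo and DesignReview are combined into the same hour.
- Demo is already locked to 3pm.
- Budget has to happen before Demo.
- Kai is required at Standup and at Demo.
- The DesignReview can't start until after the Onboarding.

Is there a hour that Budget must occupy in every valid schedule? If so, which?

2pm

Budget's window is 2pm–3pm.
Demo is fixed at 3pm, and Budget can't share a hour with Demo.
So Budget must be 2pm.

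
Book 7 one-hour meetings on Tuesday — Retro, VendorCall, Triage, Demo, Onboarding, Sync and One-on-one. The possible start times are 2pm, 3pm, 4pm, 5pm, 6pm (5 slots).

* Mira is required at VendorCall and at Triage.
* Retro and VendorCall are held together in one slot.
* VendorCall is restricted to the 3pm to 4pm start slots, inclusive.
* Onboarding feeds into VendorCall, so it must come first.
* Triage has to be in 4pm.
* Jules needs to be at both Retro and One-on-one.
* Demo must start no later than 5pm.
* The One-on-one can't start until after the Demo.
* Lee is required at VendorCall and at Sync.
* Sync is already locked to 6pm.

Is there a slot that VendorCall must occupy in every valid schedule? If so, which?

3pm

VendorCall's window is 3pm–4pm.
Triage is fixed at 4pm, and VendorCall can't share a slot with Triage.
So VendorCall must be 3pm.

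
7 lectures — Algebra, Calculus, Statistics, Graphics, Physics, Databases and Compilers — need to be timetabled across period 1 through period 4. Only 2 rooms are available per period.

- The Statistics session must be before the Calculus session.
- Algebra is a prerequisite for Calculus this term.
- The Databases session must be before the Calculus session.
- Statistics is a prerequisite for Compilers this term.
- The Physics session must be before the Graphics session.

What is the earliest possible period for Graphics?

Precedence pushes Graphics to at least period 2.
Graphics at period 2 is achievable: Physics -> period 1, Algebra -> period 2, Statistics -> period 1, Graphics -> period 2, Calculus -> period 4, Databases -> period 3, Compilers -> period 3.

period 2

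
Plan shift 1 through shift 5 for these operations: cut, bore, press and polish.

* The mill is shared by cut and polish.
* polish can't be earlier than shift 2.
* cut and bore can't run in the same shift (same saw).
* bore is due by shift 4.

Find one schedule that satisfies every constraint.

press -> shift 1; polish -> shift 2; cut -> shift 3; bore -> shift 1

Checking: cut(shift 3) != polish(shift 2); cut(shift 3) != bore(shift 1); bore=shift 1 in [shift 1,shift 4]; polish=shift 2 in [shift 2,shift 5].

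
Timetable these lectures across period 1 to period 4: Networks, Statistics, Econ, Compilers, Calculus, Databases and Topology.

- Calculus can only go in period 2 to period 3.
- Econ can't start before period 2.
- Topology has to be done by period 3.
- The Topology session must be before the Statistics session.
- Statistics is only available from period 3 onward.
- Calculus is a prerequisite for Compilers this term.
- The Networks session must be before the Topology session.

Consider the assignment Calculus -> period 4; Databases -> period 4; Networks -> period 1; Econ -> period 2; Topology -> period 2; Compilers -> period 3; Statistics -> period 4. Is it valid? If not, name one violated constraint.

Calculus can only go in period 2 to period 3 — violated.
Calculus is a prerequisite for Compilers this term — violated.
Statistics is only available from period 3 onward — holds.
Topology has to be done by period 3 — holds.
The Networks session must be before the Topology session — holds.
The Topology session must be before the Statistics session — holds.
Econ can't start before period 2 — holds.

No — it violates: Calculus is a prerequisite for Compilers this term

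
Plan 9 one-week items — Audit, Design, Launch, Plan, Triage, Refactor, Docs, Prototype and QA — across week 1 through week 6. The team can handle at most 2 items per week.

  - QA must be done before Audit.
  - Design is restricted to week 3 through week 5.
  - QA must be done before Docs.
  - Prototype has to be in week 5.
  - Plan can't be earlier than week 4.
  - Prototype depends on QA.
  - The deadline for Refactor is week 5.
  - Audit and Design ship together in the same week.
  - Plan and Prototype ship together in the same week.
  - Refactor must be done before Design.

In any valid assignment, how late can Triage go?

Triage at week 6 is achievable: QA in week 1, Audit in week 3, Prototype in week 5, Refactor in week 1, Design in week 3, Launch in week 2, Plan in week 5, Docs in week 2, Triage in week 6.

week 6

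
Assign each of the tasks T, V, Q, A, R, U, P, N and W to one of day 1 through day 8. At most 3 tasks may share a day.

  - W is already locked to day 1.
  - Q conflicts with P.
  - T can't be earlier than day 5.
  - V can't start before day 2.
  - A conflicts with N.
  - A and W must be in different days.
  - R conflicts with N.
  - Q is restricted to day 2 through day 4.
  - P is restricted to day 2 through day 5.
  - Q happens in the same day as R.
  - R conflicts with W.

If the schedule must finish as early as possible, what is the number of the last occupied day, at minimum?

With at most 3 per day and 9 tasks, at least 3 days are needed.
T can't be placed before day 5, so the schedule must run through at least day 5.
5 works (last occupied day: day 5): for example A in day 3, P in day 3, N in day 1, U in day 1, W in day 1, V in day 2, R in day 2, Q in day 2, T in day 5.

5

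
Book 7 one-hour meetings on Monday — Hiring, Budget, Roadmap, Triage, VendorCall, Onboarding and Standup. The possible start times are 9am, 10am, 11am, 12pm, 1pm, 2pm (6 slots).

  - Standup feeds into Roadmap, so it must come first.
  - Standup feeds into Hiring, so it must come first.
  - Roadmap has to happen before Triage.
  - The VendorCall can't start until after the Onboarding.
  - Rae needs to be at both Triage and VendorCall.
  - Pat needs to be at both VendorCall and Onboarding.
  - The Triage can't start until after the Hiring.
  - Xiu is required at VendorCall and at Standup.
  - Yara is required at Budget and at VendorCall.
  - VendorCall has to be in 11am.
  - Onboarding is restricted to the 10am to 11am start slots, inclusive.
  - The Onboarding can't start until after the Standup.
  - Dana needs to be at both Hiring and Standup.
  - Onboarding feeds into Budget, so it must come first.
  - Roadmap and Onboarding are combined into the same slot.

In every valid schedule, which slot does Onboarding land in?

Onboarding's window is 10am–11am.
VendorCall is fixed at 11am, and Onboarding can't share a slot with VendorCall.
So Onboarding must be 10am.

10am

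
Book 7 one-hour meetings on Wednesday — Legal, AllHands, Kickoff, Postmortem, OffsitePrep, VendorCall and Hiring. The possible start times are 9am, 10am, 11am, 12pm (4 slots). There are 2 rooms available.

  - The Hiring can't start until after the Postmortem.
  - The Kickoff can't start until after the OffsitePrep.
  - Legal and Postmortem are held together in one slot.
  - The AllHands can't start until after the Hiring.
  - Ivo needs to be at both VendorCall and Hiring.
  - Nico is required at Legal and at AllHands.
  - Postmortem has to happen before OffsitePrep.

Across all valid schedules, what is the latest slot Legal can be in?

10am

Legal must be in the same slot as Postmortem, which can't be after 10am, so Legal is at most 10am.
Legal at 10am is achievable: Hiring in 11am; OffsitePrep in 11am; VendorCall in 9am; Legal in 10am; Postmortem in 10am; Kickoff in 12pm; AllHands in 12pm.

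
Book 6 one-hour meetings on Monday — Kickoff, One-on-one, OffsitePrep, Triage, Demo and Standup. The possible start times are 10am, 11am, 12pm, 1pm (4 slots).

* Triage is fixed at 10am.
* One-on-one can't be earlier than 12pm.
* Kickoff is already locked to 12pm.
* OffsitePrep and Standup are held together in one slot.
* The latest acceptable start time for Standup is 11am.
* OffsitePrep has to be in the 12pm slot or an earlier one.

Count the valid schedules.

16

Splitting on One-on-one: it can be 12pm (8), 1pm (8). Listing each branch's schedules as (Kickoff, OffsitePrep, Triage, Demo, Standup):
One-on-one=12pm: (12pm,10am,10am,10am,10am) (12pm,10am,10am,11am,10am) (12pm,10am,10am,12pm,10am) (12pm,10am,10am,1pm,10am) (12pm,11am,10am,10am,11am) (12pm,11am,10am,11am,11am) (12pm,11am,10am,12pm,11am) (12pm,11am,10am,1pm,11am) — 8.
One-on-one=1pm: (12pm,10am,10am,10am,10am) (12pm,10am,10am,11am,10am) (12pm,10am,10am,12pm,10am) (12pm,10am,10am,1pm,10am) (12pm,11am,10am,10am,11am) (12pm,11am,10am,11am,11am) (12pm,11am,10am,12pm,11am) (12pm,11am,10am,1pm,11am) — 8.
Summing: 8 + 8 = 16.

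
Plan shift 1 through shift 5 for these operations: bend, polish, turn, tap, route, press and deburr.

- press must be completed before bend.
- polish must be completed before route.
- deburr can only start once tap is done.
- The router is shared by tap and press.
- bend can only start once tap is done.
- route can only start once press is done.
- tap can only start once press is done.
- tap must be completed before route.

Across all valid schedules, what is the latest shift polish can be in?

Downstream work caps polish at shift 4.
polish at shift 4 is achievable: polish -> shift 4, turn -> shift 1, tap -> shift 2, press -> shift 1, route -> shift 5, deburr -> shift 3, bend -> shift 3.

shift 4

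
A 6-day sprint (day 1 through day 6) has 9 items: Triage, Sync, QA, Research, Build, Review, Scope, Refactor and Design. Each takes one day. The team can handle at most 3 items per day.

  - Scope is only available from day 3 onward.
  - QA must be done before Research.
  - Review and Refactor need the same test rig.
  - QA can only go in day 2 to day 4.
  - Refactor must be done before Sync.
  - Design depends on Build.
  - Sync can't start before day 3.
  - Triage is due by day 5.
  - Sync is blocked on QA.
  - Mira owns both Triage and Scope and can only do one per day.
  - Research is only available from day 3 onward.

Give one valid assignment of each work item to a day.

Research=day 3; Scope=day 3; Build=day 1; Sync=day 3; Review=day 2; Design=day 2; Triage=day 1; Refactor=day 1; QA=day 2

Checking: QA(day 2) before Sync(day 3); Build(day 1) before Design(day 2); Refactor(day 1) before Sync(day 3); QA(day 2) before Research(day 3); Triage(day 1) != Scope(day 3); Review(day 2) != Refactor(day 1); Research=day 3 in [day 3,day 6]; QA=day 2 in [day 2,day 4]; Triage=day 1 in [day 1,day 5]; Scope=day 3 in [day 3,day 6]; Sync=day 3 in [day 3,day 6]; max 3 per day (cap 3).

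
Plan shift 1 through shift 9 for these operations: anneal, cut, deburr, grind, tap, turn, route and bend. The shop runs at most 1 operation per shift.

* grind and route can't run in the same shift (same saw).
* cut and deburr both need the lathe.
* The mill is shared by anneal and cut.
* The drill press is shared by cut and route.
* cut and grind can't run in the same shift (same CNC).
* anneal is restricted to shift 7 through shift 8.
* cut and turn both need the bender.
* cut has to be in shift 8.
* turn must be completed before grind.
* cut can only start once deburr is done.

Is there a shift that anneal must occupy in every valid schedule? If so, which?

anneal's window is shift 7–shift 8.
cut is fixed at shift 8, and anneal can't share a shift with cut.
So anneal must be shift 7.

shift 7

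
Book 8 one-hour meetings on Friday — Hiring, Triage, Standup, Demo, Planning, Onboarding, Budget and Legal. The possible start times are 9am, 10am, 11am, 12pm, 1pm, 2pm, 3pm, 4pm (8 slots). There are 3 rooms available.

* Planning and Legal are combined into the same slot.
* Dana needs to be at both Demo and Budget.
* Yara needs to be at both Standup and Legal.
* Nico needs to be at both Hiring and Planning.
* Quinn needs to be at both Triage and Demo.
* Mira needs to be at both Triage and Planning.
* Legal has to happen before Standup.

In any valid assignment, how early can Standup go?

10am

Precedence pushes Standup to at least 10am.
Standup at 10am is achievable: Onboarding in 11am, Standup in 10am, Demo in 9am, Triage in 10am, Hiring in 10am, Planning in 9am, Budget in 11am, Legal in 9am.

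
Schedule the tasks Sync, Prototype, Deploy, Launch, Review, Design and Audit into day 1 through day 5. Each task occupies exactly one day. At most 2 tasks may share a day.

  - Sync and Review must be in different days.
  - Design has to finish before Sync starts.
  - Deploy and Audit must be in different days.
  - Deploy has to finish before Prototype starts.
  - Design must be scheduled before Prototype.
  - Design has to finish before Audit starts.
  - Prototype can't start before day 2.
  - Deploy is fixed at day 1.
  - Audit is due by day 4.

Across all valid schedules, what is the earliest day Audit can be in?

day 2

Precedence pushes Audit to at least day 2; Audit's own window allows nothing later than day 4.
Audit at day 2 is achievable: Sync=day 3, Deploy=day 1, Audit=day 2, Prototype=day 2, Launch=day 3, Design=day 1, Review=day 4.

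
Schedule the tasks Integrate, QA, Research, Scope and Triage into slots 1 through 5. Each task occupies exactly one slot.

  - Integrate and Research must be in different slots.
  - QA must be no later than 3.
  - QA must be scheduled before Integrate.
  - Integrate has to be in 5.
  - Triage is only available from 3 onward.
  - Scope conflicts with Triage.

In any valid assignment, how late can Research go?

Research at 4 is achievable: Research in 4; Scope in 1; QA in 1; Integrate in 5; Triage in 3.
Nothing later works — the conflict constraints rule out every slot after 4.

4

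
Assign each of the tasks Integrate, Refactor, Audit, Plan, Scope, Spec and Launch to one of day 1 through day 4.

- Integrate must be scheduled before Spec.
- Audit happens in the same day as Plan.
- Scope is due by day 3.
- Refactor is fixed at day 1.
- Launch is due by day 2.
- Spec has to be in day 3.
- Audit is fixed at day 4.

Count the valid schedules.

12

Splitting on Integrate: it can be day 1 (6), day 2 (6). Listing each branch's schedules as (Refactor, Audit, Plan, Scope, Spec, Launch) by day number:
Integrate=day 1: (1,4,4,1,3,1) (1,4,4,1,3,2) (1,4,4,2,3,1) (1,4,4,2,3,2) (1,4,4,3,3,1) (1,4,4,3,3,2) — 6.
Integrate=day 2: (1,4,4,1,3,1) (1,4,4,1,3,2) (1,4,4,2,3,1) (1,4,4,2,3,2) (1,4,4,3,3,1) (1,4,4,3,3,2) — 6.
Summing: 6 + 6 = 12.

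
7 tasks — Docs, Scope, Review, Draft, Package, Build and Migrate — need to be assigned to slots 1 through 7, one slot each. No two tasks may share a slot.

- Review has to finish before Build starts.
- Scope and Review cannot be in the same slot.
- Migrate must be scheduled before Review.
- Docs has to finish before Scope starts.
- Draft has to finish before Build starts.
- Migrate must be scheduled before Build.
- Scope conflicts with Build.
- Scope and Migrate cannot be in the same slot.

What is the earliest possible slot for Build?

4

Precedence pushes Build to at least 3.
Build at 4 is achievable: Migrate=1; Package=7; Scope=6; Review=2; Draft=3; Docs=5; Build=4.
Nothing earlier works — the conflict and capacity constraints rule out every slot before 4.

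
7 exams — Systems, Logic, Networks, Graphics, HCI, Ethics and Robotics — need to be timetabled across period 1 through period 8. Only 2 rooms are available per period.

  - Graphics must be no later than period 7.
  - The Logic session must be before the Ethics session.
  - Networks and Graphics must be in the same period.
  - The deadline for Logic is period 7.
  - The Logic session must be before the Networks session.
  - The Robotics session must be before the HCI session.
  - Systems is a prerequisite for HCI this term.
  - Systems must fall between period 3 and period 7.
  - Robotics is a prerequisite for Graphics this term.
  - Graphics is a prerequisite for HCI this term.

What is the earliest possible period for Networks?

period 2

Precedence pushes Networks to at least period 2; Networks must be in the same period as Graphics, which can't be after period 7, so Networks is at most period 7.
Networks at period 2 is achievable: Systems=period 3; Ethics=period 3; Graphics=period 2; Networks=period 2; HCI=period 4; Robotics=period 1; Logic=period 1.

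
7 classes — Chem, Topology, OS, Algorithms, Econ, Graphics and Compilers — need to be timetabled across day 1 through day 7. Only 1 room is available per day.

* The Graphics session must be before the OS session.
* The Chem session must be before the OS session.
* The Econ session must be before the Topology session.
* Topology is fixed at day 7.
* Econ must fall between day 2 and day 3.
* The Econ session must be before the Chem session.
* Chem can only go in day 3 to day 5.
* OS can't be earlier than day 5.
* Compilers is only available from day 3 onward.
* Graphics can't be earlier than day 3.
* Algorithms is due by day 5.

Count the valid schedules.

Splitting on Chem: it can be day 3 (3), day 4 (3), day 5 (2). Listing each branch's schedules as (Topology, OS, Algorithms, Econ, Graphics, Compilers) by day number:
Chem=day 3: (7,5,1,2,4,6) (7,6,1,2,4,5) (7,6,1,2,5,4) — 3.
Chem=day 4: (7,5,1,2,3,6) (7,6,1,2,3,5) (7,6,1,2,5,3) — 3.
Chem=day 5: (7,6,1,2,3,4) (7,6,1,2,4,3) — 2.
Summing: 3 + 3 + 2 = 8.

8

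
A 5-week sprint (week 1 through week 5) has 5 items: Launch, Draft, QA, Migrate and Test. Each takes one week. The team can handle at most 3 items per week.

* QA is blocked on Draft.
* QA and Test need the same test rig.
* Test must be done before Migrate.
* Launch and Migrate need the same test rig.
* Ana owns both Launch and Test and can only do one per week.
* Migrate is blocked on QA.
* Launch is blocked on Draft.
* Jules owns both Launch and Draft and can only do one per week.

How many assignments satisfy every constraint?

Splitting on Launch: it can be week 2 (11), week 3 (17), week 4 (16), week 5 (7). Listing each branch's schedules as (Draft, QA, Migrate, Test) by week number:
Launch=week 2: (1,2,3,1) (1,2,4,1) (1,2,4,3) (1,2,5,1) (1,2,5,3) (1,2,5,4) (1,3,4,1) (1,3,5,1) (1,3,5,4) (1,4,5,1) (1,4,5,3) — 11.
Launch=week 3: (1,2,4,1) (1,2,5,1) (1,2,5,4) (1,3,4,1) (1,3,4,2) (1,3,5,1) (1,3,5,2) (1,3,5,4) (1,4,5,1) (1,4,5,2) (2,3,4,1) (2,3,4,2) (2,3,5,1) (2,3,5,2) (2,3,5,4) (2,4,5,1) (2,4,5,2) — 17.
Launch=week 4: (1,2,3,1) (1,2,5,1) (1,2,5,3) (1,3,5,1) (1,3,5,2) (1,4,5,1) (1,4,5,2) (1,4,5,3) (2,3,5,1) (2,3,5,2) (2,4,5,1) (2,4,5,2) (2,4,5,3) (3,4,5,1) (3,4,5,2) (3,4,5,3) — 16.
Launch=week 5: (1,2,3,1) (1,2,4,1) (1,2,4,3) (1,3,4,1) (1,3,4,2) (2,3,4,1) (2,3,4,2) — 7.
Summing: 11 + 17 + 16 + 7 = 51.

51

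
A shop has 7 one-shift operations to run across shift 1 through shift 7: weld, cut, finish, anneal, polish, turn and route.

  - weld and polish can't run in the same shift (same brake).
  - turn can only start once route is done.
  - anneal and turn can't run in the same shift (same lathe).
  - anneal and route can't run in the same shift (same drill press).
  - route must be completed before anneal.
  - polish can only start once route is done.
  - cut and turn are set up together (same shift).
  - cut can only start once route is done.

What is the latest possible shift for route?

shift 5

Downstream work caps route at shift 6.
route at shift 5 is achievable: finish=shift 1; turn=shift 6; anneal=shift 7; polish=shift 6; weld=shift 1; cut=shift 6; route=shift 5.
Nothing later works — the conflict constraints rule out every shift after shift 5.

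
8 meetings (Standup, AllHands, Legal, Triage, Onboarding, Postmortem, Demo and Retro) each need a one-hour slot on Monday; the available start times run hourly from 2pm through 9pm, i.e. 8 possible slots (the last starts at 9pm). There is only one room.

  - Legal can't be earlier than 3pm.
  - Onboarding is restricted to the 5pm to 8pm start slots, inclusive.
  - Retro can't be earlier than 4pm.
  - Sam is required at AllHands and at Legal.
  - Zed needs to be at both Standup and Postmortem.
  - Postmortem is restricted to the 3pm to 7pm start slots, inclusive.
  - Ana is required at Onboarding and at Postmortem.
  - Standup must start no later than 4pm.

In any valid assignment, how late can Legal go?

Legal is available from 3pm.
Legal at 9pm is achievable: Demo -> 8pm; Legal -> 9pm; Triage -> 7pm; AllHands -> 6pm; Retro -> 4pm; Standup -> 2pm; Onboarding -> 5pm; Postmortem -> 3pm.

9pm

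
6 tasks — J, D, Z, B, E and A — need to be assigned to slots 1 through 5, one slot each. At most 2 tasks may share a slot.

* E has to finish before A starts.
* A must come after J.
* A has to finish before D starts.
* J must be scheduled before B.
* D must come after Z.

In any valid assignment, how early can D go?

3

Precedence pushes D to at least 3.
D at 3 is achievable: J=1; B=3; E=1; D=3; A=2; Z=2.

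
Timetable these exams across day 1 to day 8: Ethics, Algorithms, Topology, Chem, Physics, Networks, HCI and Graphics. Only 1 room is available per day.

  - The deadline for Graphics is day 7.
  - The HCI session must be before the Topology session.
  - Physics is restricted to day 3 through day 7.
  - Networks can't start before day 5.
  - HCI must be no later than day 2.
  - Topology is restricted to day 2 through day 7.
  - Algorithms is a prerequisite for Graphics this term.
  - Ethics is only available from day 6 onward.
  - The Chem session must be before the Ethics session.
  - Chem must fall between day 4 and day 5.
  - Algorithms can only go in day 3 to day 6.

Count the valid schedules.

Splitting on Ethics: it can be day 6 (6), day 7 (6), day 8 (15). Listing each branch's schedules as (Algorithms, Topology, Chem, Physics, Networks, HCI, Graphics) by day number:
Ethics=day 6: (3,2,4,5,8,1,7) (3,2,4,7,8,1,5) (3,2,5,4,8,1,7) (3,2,5,7,8,1,4) (4,2,5,3,8,1,7) (5,2,4,3,8,1,7) — 6.
Ethics=day 7: (3,2,4,5,8,1,6) (3,2,4,6,8,1,5) (3,2,5,4,8,1,6) (3,2,5,6,8,1,4) (4,2,5,3,8,1,6) (5,2,4,3,8,1,6) — 6.
Ethics=day 8: (3,2,4,5,6,1,7) (3,2,4,5,7,1,6) (3,2,4,6,5,1,7) (3,2,4,6,7,1,5) (3,2,4,7,5,1,6) (3,2,4,7,6,1,5) (3,2,5,4,6,1,7) (3,2,5,4,7,1,6) (3,2,5,6,7,1,4) (3,2,5,7,6,1,4) (4,2,5,3,6,1,7) (4,2,5,3,7,1,6) (5,2,4,3,6,1,7) (5,2,4,3,7,1,6) (6,2,4,3,5,1,7) — 15.
Summing: 6 + 6 + 15 = 27.

27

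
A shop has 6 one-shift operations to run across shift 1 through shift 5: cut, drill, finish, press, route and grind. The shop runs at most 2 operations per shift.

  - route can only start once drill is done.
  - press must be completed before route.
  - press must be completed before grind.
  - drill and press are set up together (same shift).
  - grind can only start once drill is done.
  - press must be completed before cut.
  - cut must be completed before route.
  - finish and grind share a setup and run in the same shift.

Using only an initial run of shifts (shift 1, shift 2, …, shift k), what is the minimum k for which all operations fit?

4 shifts

The precedence chain requires at least 3 distinct shifts.
With at most 2 per shift and 6 operations, at least 3 shifts are needed.
Could 3 shifts be enough, i.e. nothing placed later than shift 3? First, route must come after drill (at shift 1 or later) → {shift 2, shift 3}; grind must come after press (at shift 1 or later) → {shift 2, shift 3}; press must come before grind (at shift 3 or earlier) → {shift 1, shift 2}; cut must come before route (at shift 3 or earlier) → {shift 1, shift 2}; cut must come after press (at shift 1 or later) → {shift 2}; finish must be in the same shift as grind (in {shift 2, shift 3}) → {shift 2, shift 3}; route must come after cut (at shift 2 or later) → {shift 3}. finish could then only be at {shift 2, shift 3}; try each:
- suppose finish is at shift 2; grind must be in the same shift as finish (in {shift 2}) → {shift 2}; that puts cut, finish and grind all in shift 2 — more than 2 per shift.
- suppose finish is at shift 3; grind must be in the same shift as finish (in {shift 3}) → {shift 3}; that puts finish, route and grind all in shift 3 — more than 2 per shift.
Every option fails, so 3 shifts is not enough.
4 works (last occupied shift: shift 4): for example cut=shift 2, grind=shift 4, finish=shift 4, press=shift 1, drill=shift 1, route=shift 3.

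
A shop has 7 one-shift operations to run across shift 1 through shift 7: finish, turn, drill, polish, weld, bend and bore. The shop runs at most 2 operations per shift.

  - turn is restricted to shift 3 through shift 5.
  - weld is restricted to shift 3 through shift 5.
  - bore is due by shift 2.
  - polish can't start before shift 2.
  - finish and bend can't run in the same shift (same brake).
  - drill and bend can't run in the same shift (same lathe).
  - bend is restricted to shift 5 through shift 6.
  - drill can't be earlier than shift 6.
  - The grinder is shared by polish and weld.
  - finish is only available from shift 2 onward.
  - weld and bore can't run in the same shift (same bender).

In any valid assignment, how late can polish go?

Polish is available from shift 2.
polish at shift 7 is achievable: bore -> shift 1; drill -> shift 6; weld -> shift 3; bend -> shift 5; polish -> shift 7; finish -> shift 2; turn -> shift 3.

shift 7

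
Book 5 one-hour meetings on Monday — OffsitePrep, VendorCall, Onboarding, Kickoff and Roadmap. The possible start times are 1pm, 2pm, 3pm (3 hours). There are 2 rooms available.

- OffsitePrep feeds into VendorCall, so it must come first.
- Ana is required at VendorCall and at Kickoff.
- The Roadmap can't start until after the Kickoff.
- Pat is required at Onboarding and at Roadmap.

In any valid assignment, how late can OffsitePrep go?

Downstream work caps OffsitePrep at 2pm.
OffsitePrep at 2pm is achievable: Roadmap=2pm, VendorCall=3pm, Kickoff=1pm, OffsitePrep=2pm, Onboarding=1pm.

2pm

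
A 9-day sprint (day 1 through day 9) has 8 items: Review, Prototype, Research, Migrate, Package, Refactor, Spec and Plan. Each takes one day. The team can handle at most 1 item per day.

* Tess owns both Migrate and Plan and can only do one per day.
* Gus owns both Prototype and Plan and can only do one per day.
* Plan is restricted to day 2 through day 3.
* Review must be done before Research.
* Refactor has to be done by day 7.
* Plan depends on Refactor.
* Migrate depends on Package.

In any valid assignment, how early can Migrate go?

day 4

Precedence pushes Migrate to at least day 2.
Migrate at day 4 is achievable: Refactor -> day 1; Plan -> day 2; Prototype -> day 7; Package -> day 3; Review -> day 5; Research -> day 6; Spec -> day 8; Migrate -> day 4.
Nothing earlier works — the conflict and capacity constraints rule out every day before day 4.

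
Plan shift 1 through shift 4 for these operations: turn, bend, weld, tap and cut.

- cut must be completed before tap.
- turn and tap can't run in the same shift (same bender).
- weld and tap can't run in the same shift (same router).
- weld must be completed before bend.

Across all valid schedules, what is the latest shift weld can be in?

shift 3

Downstream work caps weld at shift 3.
weld at shift 3 is achievable: weld -> shift 3; tap -> shift 2; cut -> shift 1; bend -> shift 4; turn -> shift 1.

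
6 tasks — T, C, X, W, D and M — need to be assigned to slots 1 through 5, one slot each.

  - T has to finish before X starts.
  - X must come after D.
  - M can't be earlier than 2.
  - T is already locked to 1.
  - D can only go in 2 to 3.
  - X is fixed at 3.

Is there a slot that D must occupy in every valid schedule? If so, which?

D is available from 2; D's own window allows nothing later than 3; downstream work caps D at 2.
So D is pinned to 2.

2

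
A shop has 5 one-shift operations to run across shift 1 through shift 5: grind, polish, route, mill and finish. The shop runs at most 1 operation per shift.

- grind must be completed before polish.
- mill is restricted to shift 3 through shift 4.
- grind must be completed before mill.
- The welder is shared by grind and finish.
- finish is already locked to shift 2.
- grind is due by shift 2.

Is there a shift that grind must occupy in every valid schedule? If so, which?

grind's window is shift 1–shift 2.
finish is fixed at shift 2, and grind can't share a shift with finish.
So grind must be shift 1.

shift 1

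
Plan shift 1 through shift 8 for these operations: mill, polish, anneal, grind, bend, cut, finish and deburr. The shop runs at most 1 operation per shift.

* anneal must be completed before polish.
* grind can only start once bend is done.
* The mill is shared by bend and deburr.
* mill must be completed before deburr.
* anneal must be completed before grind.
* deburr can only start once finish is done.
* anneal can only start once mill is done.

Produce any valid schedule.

mill in shift 1; finish in shift 5; cut in shift 8; deburr in shift 6; anneal in shift 2; bend in shift 3; grind in shift 4; polish in shift 7

Checking: finish(shift 5) before deburr(shift 6); anneal(shift 2) before grind(shift 4); mill(shift 1) before anneal(shift 2); bend(shift 3) before grind(shift 4); mill(shift 1) before deburr(shift 6); anneal(shift 2) before polish(shift 7); bend(shift 3) != deburr(shift 6); max 1 per shift (cap 1).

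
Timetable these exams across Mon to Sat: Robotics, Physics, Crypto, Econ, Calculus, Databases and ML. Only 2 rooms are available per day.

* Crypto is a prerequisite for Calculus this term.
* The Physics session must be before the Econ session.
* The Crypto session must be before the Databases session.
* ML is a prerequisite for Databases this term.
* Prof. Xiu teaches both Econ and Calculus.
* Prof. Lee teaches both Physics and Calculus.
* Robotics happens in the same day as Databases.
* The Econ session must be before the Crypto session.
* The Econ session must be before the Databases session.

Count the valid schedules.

51

Splitting on Robotics: it can be Thu (6), Fri (20), Sat (25). Listing each branch's schedules as (Physics, Crypto, Econ, Calculus, Databases, ML):
Robotics=Thu: (Mon,Wed,Tue,Fri,Thu,Mon) (Mon,Wed,Tue,Fri,Thu,Tue) (Mon,Wed,Tue,Fri,Thu,Wed) (Mon,Wed,Tue,Sat,Thu,Mon) (Mon,Wed,Tue,Sat,Thu,Tue) (Mon,Wed,Tue,Sat,Thu,Wed) — 6.
Robotics=Fri: (Mon,Wed,Tue,Thu,Fri,Mon) (Mon,Wed,Tue,Thu,Fri,Tue) (Mon,Wed,Tue,Thu,Fri,Wed) (Mon,Wed,Tue,Thu,Fri,Thu) (Mon,Wed,Tue,Sat,Fri,Mon) (Mon,Wed,Tue,Sat,Fri,Tue) (Mon,Wed,Tue,Sat,Fri,Wed) (Mon,Wed,Tue,Sat,Fri,Thu) (Mon,Thu,Tue,Sat,Fri,Mon) (Mon,Thu,Tue,Sat,Fri,Tue) (Mon,Thu,Tue,Sat,Fri,Wed) (Mon,Thu,Tue,Sat,Fri,Thu) (Mon,Thu,Wed,Sat,Fri,Mon) (Mon,Thu,Wed,Sat,Fri,Tue) (Mon,Thu,Wed,Sat,Fri,Wed) (Mon,Thu,Wed,Sat,Fri,Thu) (Tue,Thu,Wed,Sat,Fri,Mon) (Tue,Thu,Wed,Sat,Fri,Tue) (Tue,Thu,Wed,Sat,Fri,Wed) (Tue,Thu,Wed,Sat,Fri,Thu) — 20.
Robotics=Sat: (Mon,Wed,Tue,Thu,Sat,Mon) (Mon,Wed,Tue,Thu,Sat,Tue) (Mon,Wed,Tue,Thu,Sat,Wed) (Mon,Wed,Tue,Thu,Sat,Thu) (Mon,Wed,Tue,Thu,Sat,Fri) (Mon,Wed,Tue,Fri,Sat,Mon) (Mon,Wed,Tue,Fri,Sat,Tue) (Mon,Wed,Tue,Fri,Sat,Wed) (Mon,Wed,Tue,Fri,Sat,Thu) (Mon,Wed,Tue,Fri,Sat,Fri) (Mon,Thu,Tue,Fri,Sat,Mon) (Mon,Thu,Tue,Fri,Sat,Tue) (Mon,Thu,Tue,Fri,Sat,Wed) (Mon,Thu,Tue,Fri,Sat,Thu) (Mon,Thu,Tue,Fri,Sat,Fri) (Mon,Thu,Wed,Fri,Sat,Mon) (Mon,Thu,Wed,Fri,Sat,Tue) (Mon,Thu,Wed,Fri,Sat,Wed) (Mon,Thu,Wed,Fri,Sat,Thu) (Mon,Thu,Wed,Fri,Sat,Fri) (Tue,Thu,Wed,Fri,Sat,Mon) (Tue,Thu,Wed,Fri,Sat,Tue) (Tue,Thu,Wed,Fri,Sat,Wed) (Tue,Thu,Wed,Fri,Sat,Thu) (Tue,Thu,Wed,Fri,Sat,Fri) — 25.
Summing: 6 + 20 + 25 = 51.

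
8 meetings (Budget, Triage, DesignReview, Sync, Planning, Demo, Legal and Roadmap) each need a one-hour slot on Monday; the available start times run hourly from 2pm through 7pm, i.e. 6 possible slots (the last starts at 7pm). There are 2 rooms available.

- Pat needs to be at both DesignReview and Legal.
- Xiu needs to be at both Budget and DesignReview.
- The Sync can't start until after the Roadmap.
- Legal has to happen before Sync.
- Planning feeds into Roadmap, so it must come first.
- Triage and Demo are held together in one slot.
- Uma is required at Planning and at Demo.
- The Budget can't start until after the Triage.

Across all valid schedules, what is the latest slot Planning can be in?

5pm

Downstream work caps Planning at 5pm.
Planning at 5pm is achievable: Legal in 3pm, DesignReview in 4pm, Demo in 2pm, Budget in 3pm, Triage in 2pm, Planning in 5pm, Sync in 7pm, Roadmap in 6pm.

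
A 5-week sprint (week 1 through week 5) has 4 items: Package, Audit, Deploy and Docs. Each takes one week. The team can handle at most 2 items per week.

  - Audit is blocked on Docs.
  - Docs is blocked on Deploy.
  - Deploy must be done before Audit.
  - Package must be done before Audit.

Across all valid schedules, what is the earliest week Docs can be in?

week 2

Precedence pushes Docs to at least week 2; downstream work caps Docs at week 4.
Docs at week 2 is achievable: Audit -> week 3; Docs -> week 2; Package -> week 1; Deploy -> week 1.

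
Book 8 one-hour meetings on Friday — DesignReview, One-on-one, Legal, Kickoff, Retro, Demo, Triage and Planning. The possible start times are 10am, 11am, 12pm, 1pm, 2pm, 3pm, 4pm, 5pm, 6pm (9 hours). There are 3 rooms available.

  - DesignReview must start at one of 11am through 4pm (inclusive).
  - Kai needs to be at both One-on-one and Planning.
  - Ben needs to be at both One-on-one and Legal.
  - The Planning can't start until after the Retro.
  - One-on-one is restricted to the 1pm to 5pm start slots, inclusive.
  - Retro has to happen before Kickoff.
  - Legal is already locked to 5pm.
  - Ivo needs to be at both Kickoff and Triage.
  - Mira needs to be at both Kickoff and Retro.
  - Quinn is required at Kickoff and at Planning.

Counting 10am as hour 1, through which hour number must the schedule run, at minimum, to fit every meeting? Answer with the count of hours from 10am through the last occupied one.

8

The precedence chain requires at least 2 distinct hours.
With at most 3 per hour and 8 meetings, at least 3 hours are needed.
Legal can't be placed before 5pm — that is hour 8 counting from 10am — so the schedule must run through at least 8 hours.
8 works (last occupied hour: 5pm): for example One-on-one in 1pm, Planning in 12pm, Retro in 10am, Demo in 10am, Kickoff in 11am, Legal in 5pm, Triage in 10am, DesignReview in 11am.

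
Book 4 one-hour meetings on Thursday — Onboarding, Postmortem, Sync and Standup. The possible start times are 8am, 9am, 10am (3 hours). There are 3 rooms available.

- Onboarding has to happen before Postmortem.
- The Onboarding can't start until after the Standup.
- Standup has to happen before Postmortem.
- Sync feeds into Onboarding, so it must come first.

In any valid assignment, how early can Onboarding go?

9am

Precedence pushes Onboarding to at least 9am; downstream work caps Onboarding at 9am.
Onboarding at 9am is achievable: Standup in 8am; Sync in 8am; Postmortem in 10am; Onboarding in 9am.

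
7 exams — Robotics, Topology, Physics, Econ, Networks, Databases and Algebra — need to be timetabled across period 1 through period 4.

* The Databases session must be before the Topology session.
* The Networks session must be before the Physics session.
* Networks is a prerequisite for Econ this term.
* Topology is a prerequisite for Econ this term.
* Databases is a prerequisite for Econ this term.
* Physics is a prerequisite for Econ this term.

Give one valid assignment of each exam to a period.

Physics=period 2, Networks=period 1, Topology=period 2, Robotics=period 1, Econ=period 3, Databases=period 1, Algebra=period 1

Checking: Topology(period 2) before Econ(period 3); Physics(period 2) before Econ(period 3); Networks(period 1) before Physics(period 2); Databases(period 1) before Topology(period 2); Databases(period 1) before Econ(period 3); Networks(period 1) before Econ(period 3).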